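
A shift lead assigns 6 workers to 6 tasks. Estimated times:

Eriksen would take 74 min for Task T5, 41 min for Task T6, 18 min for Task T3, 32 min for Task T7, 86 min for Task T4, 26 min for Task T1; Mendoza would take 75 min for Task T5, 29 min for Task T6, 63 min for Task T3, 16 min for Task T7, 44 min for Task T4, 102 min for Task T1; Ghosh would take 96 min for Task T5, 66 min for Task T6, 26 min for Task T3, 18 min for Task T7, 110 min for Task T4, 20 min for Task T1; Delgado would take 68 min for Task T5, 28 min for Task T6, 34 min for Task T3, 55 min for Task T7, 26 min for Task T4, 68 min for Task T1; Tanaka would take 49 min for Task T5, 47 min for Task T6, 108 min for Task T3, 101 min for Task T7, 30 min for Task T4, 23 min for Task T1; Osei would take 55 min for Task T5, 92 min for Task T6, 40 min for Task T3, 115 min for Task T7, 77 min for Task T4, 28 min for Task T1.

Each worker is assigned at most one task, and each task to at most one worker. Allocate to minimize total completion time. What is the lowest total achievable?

Min total: 167 min

Optimal: Eriksen→Task T3 (18 min), Mendoza→Task T7 (16 min), Ghosh→Task T1 (20 min), Delgado→Task T6 (28 min), Tanaka→Task T4 (30 min), Osei→Task T5 (55 min) — total 18+16+20+28+30+55 = 167 min.
Min-entry greedy (repeatedly take the single cheapest remaining cell) gives 182 min, worse by 15.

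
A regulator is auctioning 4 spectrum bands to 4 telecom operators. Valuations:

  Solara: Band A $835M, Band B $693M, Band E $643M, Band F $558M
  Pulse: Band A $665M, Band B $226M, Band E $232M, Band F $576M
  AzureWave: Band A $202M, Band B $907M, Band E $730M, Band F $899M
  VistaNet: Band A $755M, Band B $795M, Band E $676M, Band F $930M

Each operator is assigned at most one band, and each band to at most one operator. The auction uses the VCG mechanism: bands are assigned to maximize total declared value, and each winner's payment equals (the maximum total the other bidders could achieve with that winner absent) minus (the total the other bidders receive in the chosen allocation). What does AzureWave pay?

Efficient allocation: Solara→Band E ($643M), Pulse→Band A ($665M), AzureWave→Band B ($907M), VistaNet→Band F ($930M); total welfare W = $3145M.
AzureWave receives Band B at value $907M, so the others get W − 907 = $2238M.
Without AzureWave: best allocation of the remaining 3 bidders over all 4 bands is Solara→Band B ($693M), Pulse→Band A ($665M), VistaNet→Band F ($930M), total $2288M.
VCG payment = (others' best without AzureWave) − (others' welfare with AzureWave) = 2288 − 2238 = $50M.

AzureWave pays $50M.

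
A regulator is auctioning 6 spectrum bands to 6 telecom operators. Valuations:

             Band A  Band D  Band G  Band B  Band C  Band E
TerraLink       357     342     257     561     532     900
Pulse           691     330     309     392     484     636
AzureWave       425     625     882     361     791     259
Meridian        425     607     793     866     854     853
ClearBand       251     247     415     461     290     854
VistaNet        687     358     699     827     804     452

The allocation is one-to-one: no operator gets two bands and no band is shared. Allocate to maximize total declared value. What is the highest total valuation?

Optimal: TerraLink→Band D ($342M), Pulse→Band A ($691M), AzureWave→Band G ($882M), Meridian→Band C ($854M), ClearBand→Band E ($854M), VistaNet→Band B ($827M) — total 342+691+882+854+854+827 = $4450M.

Max total: $4450M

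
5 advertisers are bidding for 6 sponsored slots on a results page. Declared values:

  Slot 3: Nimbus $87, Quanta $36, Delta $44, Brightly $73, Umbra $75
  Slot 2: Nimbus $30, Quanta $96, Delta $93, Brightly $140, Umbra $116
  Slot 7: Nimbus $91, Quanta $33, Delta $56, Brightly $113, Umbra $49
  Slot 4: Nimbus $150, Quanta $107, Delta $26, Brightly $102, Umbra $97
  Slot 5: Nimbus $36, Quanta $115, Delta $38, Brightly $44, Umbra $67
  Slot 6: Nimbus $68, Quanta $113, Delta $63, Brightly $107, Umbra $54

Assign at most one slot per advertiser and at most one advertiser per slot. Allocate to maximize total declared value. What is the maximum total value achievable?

Optimal: Nimbus→Slot 4 ($150), Quanta→Slot 5 ($115), Delta→Slot 6 ($63), Brightly→Slot 7 ($113), Umbra→Slot 2 ($116) — total 150+115+63+113+116 = $557.
Max-entry greedy (repeatedly take the single best remaining cell) gives $543, worse by 14.

Max total: $557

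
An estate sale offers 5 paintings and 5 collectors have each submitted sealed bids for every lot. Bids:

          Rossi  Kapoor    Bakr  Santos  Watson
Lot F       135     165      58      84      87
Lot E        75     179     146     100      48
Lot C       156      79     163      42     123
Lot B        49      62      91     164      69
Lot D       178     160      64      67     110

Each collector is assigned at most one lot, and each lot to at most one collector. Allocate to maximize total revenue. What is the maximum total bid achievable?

This is the linear assignment problem.
Optimal: Rossi→Lot D ($178), Kapoor→Lot F ($165), Bakr→Lot E ($146), Santos→Lot B ($164), Watson→Lot C ($123) — total 178+165+146+164+123 = $776.
Column-greedy (each lot in turn goes to its best remaining collector) gives $741, worse by 35.
Next-best assignment: Rossi→Lot D, Kapoor→Lot E, Bakr→Lot C, Santos→Lot B, Watson→Lot F = $771.

Max total: $776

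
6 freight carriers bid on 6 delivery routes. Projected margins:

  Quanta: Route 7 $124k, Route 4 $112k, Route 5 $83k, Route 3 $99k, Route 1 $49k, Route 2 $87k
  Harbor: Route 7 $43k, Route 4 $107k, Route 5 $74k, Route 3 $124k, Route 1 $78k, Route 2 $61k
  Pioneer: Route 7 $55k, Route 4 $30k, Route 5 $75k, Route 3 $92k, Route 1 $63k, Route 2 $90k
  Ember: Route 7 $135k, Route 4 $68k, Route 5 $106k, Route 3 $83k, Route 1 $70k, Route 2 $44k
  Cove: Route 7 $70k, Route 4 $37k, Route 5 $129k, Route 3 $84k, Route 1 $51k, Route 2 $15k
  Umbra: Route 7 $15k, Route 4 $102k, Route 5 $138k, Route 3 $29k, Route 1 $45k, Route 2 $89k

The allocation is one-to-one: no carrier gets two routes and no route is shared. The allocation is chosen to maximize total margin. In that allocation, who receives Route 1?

Pioneer receives Route 1.

Optimal: Quanta→Route 4 ($112k), Harbor→Route 3 ($124k), Pioneer→Route 1 ($63k), Ember→Route 7 ($135k), Cove→Route 5 ($129k), Umbra→Route 2 ($89k) — total 112+124+63+135+129+89 = $652k.
Column-greedy (each route in turn goes to its best remaining carrier) gives $587k, worse by 65.
Next-best assignment: Quanta→Route 4, Harbor→Route 3, Pioneer→Route 2, Ember→Route 7, Cove→Route 1, Umbra→Route 5 = $650k.
Swapping Quanta↔Ember (Quanta→Route 7 $124k, Ember→Route 4 $68k) loses 55.
Pioneer's own top route is Route 3 ($92k), but forcing Pioneer→Route 3 and reassigning the rest optimally gives only $635k — worse by 17.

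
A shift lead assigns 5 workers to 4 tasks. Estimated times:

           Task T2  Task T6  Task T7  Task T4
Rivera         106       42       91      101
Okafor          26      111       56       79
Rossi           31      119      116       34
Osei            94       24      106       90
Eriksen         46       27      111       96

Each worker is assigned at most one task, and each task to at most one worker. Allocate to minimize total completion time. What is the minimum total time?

Optimal: Eriksen→Task T2 (46 min), Osei→Task T6 (24 min), Okafor→Task T7 (56 min), Rossi→Task T4 (34 min) — total 46+24+56+34 = 160 min.
Column-greedy (each task in turn goes to its cheapest remaining worker) gives 175 min, worse by 15.
Next-best assignment: Okafor→Task T2, Osei→Task T6, Rivera→Task T7, Rossi→Task T4 = 175 min.

Min total: 160 min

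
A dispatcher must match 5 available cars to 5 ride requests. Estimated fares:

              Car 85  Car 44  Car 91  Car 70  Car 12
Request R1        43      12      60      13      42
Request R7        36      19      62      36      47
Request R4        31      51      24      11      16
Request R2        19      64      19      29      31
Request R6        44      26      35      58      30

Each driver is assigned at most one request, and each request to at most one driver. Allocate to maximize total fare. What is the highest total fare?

This is a one-to-one assignment (maximum-weight bipartite matching).
Optimal: Car 85→Request R4 ($31), Car 44→Request R2 ($64), Car 91→Request R1 ($60), Car 70→Request R6 ($58), Car 12→Request R7 ($47) — total 31+64+60+58+47 = $260.
Column-greedy (each request in turn goes to its best remaining driver) gives $231, worse by 29.
Next-best assignment: Car 85→Request R4, Car 44→Request R2, Car 91→Request R7, Car 70→Request R6, Car 12→Request R1 = $257.
Every other assignment is strictly worse.

Maximum total: $260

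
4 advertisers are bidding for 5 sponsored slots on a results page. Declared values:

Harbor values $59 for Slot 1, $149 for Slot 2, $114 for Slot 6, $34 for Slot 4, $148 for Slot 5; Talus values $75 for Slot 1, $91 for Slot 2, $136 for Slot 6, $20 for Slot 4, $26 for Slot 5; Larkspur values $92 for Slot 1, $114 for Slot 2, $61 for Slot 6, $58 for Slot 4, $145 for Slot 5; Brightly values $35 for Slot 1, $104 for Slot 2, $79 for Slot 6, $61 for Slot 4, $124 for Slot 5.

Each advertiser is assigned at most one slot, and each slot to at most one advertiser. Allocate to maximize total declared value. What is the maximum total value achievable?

Optimal: Harbor→Slot 2 ($149), Talus→Slot 6 ($136), Larkspur→Slot 1 ($92), Brightly→Slot 5 ($124) — total 149+136+92+124 = $501.
Column-greedy (each slot in turn goes to its best remaining advertiser) gives $438, worse by 63.
Checked against all permutations: $501 is optimal.

Maximum total: $501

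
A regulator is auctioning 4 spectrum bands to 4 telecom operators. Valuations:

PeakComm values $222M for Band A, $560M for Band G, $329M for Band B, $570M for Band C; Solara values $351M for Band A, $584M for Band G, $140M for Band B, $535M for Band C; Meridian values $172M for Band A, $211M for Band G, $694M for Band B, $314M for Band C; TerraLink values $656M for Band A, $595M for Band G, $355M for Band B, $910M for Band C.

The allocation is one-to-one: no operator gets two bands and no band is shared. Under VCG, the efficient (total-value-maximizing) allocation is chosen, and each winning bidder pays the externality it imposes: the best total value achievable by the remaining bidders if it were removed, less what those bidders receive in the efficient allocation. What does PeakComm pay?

PeakComm pays $233M.

Efficient allocation: PeakComm→Band G ($560M), Solara→Band A ($351M), Meridian→Band B ($694M), TerraLink→Band C ($910M); total welfare W = $2515M.
PeakComm receives Band G at value $560M, so the others get W − 560 = $1955M.
Without PeakComm: best allocation of the remaining 3 bidders over all 4 bands is Solara→Band G ($584M), Meridian→Band B ($694M), TerraLink→Band C ($910M), total $2188M.
VCG payment = (others' best without PeakComm) − (others' welfare with PeakComm) = 2188 − 1955 = $233M.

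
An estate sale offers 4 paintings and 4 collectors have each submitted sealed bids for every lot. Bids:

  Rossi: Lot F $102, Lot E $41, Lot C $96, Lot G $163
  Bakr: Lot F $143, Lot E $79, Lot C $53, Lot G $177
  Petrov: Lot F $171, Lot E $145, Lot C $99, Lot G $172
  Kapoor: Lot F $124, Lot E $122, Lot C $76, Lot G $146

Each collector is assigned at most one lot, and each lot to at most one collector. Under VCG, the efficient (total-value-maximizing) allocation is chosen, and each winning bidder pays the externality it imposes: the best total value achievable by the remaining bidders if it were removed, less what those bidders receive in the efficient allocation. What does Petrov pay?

Efficient allocation: Rossi→Lot C ($96), Bakr→Lot G ($177), Petrov→Lot F ($171), Kapoor→Lot E ($122); total welfare W = $566.
Petrov receives Lot F at value $171, so the others get W − 171 = $395.
Without Petrov: best allocation of the remaining 3 bidders over all 4 lots is Rossi→Lot G ($163), Bakr→Lot F ($143), Kapoor→Lot E ($122), total $428.
VCG payment = (others' best without Petrov) − (others' welfare with Petrov) = 428 − 395 = $33.

Petrov pays $33.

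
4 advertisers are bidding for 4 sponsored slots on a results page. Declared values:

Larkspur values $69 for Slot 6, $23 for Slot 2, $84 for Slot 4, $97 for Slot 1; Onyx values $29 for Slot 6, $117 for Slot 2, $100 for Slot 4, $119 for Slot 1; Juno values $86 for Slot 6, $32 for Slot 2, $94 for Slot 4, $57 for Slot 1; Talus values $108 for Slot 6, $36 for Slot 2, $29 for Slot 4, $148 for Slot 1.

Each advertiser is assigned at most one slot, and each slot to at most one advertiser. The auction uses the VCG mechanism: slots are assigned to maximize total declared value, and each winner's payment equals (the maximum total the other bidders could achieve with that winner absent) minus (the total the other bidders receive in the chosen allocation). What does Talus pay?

Efficient allocation: Larkspur→Slot 4 ($84), Onyx→Slot 2 ($117), Juno→Slot 6 ($86), Talus→Slot 1 ($148); total welfare W = $435.
Talus receives Slot 1 at value $148, so the others get W − 148 = $287.
Without Talus: best allocation of the remaining 3 bidders over all 4 slots is Larkspur→Slot 1 ($97), Onyx→Slot 2 ($117), Juno→Slot 4 ($94), total $308.
VCG payment = (others' best without Talus) − (others' welfare with Talus) = 308 − 287 = $21.

Talus pays $21.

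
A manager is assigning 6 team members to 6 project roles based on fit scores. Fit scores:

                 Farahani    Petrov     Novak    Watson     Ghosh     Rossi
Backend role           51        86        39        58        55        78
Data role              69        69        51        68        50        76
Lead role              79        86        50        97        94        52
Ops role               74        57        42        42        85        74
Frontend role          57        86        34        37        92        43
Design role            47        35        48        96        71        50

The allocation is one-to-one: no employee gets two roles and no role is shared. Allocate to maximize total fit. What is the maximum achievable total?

Optimal: Farahani→Ops role (74 pts), Petrov→Frontend role (86 pts), Novak→Data role (51 pts), Watson→Design role (96 pts), Ghosh→Lead role (94 pts), Rossi→Backend role (78 pts) — total 74+86+51+96+94+78 = 479 pts.
Max-entry greedy (repeatedly take the single best remaining cell) gives 473 pts, worse by 6.
Checked against all permutations: 479 pts is optimal.

Maximum total: 479 pts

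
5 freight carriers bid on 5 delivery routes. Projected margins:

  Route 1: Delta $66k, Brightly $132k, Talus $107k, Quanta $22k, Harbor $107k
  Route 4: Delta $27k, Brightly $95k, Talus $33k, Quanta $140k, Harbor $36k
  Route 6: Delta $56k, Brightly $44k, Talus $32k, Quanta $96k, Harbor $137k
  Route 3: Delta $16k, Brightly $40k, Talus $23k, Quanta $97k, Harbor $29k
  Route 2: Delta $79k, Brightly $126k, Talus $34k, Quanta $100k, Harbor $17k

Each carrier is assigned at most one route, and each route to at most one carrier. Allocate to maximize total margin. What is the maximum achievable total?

This is a one-to-one assignment (maximum-weight bipartite matching).
Optimal: Delta→Route 3 ($16k), Brightly→Route 2 ($126k), Talus→Route 1 ($107k), Quanta→Route 4 ($140k), Harbor→Route 6 ($137k) — total 16+126+107+140+137 = $526k.
Column-greedy (each route in turn goes to its best remaining carrier) gives $511k, worse by 15.

Max total: $526k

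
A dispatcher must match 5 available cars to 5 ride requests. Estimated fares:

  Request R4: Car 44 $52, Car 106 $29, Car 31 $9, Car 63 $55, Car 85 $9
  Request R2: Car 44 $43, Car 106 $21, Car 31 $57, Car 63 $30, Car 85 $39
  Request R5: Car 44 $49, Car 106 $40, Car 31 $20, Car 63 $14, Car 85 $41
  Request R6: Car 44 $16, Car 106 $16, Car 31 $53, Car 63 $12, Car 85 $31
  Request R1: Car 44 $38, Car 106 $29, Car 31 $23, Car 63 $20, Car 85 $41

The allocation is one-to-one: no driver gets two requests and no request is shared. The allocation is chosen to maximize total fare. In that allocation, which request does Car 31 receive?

This is the linear assignment problem.
Optimal: Car 44→Request R2 ($43), Car 106→Request R5 ($40), Car 31→Request R6 ($53), Car 63→Request R4 ($55), Car 85→Request R1 ($41) — total 43+40+53+55+41 = $232.
Max-entry greedy (repeatedly take the single best remaining cell) gives $218, worse by 14.
Swapping Car 44↔Car 63 (Car 44→Request R4 $52, Car 63→Request R2 $30) loses 16.
No other one-to-one assignment exceeds $232.
Car 31's own top request is Request R2 ($57), but forcing Car 31→Request R2 and reassigning the rest optimally gives only $221 — worse by 11.

Car 31 receives Request R6.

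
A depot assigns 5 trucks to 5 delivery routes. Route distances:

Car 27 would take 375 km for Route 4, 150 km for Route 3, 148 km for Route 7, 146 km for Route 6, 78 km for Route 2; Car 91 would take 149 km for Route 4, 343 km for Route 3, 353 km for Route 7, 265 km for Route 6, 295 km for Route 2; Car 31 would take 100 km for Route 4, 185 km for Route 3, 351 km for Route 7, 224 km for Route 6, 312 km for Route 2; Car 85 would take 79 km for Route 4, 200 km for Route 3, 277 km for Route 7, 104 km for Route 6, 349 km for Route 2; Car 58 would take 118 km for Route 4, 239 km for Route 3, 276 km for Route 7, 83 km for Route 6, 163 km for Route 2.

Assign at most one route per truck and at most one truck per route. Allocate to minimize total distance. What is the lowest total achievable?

Minimum total: 749 km

Optimal: Car 27→Route 7 (148 km), Car 91→Route 4 (149 km), Car 31→Route 3 (185 km), Car 85→Route 6 (104 km), Car 58→Route 2 (163 km) — total 148+149+185+104+163 = 749 km.
Min-entry greedy (repeatedly take the single cheapest remaining cell) gives 778 km, worse by 29.
Next-best assignment: Car 27→Route 2, Car 91→Route 4, Car 31→Route 3, Car 85→Route 7, Car 58→Route 6 = 772 km.
Swapping Car 31↔Car 91 (Car 31→Route 4 100 km, Car 91→Route 3 343 km) adds 109.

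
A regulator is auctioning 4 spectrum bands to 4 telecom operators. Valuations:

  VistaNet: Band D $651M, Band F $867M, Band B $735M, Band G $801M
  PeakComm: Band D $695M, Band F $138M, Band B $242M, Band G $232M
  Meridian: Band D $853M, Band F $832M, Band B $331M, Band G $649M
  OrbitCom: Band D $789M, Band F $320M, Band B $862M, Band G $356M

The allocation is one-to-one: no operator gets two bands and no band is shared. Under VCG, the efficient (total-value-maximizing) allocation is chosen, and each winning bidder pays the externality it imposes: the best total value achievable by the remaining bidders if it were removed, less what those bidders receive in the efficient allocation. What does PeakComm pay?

PeakComm pays $87M.

Efficient allocation: VistaNet→Band G ($801M), PeakComm→Band D ($695M), Meridian→Band F ($832M), OrbitCom→Band B ($862M); total welfare W = $3190M.
PeakComm receives Band D at value $695M, so the others get W − 695 = $2495M.
Without PeakComm: best allocation of the remaining 3 bidders over all 4 bands is VistaNet→Band F ($867M), Meridian→Band D ($853M), OrbitCom→Band B ($862M), total $2582M.
VCG payment = (others' best without PeakComm) − (others' welfare with PeakComm) = 2582 − 2495 = $87M.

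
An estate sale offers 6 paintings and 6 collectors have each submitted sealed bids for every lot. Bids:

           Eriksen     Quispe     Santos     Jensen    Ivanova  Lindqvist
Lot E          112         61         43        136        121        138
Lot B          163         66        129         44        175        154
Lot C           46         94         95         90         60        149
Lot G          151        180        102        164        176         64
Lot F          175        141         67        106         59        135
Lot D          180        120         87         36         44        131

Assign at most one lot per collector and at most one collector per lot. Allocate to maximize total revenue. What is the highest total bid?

Optimal: Eriksen→Lot D ($180), Quispe→Lot F ($141), Santos→Lot B ($129), Jensen→Lot E ($136), Ivanova→Lot G ($176), Lindqvist→Lot C ($149) — total 180+141+129+136+176+149 = $911.
Column-greedy (each lot in turn goes to its best remaining collector) gives $799, worse by 112.
Checked against all permutations: $911 is optimal.

Max total: $911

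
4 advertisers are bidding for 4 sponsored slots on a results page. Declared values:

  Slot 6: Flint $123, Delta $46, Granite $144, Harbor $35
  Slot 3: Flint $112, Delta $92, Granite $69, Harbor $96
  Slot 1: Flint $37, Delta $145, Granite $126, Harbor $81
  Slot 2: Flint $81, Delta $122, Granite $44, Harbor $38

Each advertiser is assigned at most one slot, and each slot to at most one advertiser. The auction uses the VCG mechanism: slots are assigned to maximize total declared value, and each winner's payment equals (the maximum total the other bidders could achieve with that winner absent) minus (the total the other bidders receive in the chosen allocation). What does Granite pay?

Efficient allocation: Flint→Slot 6 ($123), Delta→Slot 2 ($122), Granite→Slot 1 ($126), Harbor→Slot 3 ($96); total welfare W = $467.
Granite receives Slot 1 at value $126, so the others get W − 126 = $341.
Without Granite: best allocation of the remaining 3 bidders over all 4 slots is Flint→Slot 6 ($123), Delta→Slot 1 ($145), Harbor→Slot 3 ($96), total $364.
VCG payment = (others' best without Granite) − (others' welfare with Granite) = 364 − 341 = $23.

Granite pays $23.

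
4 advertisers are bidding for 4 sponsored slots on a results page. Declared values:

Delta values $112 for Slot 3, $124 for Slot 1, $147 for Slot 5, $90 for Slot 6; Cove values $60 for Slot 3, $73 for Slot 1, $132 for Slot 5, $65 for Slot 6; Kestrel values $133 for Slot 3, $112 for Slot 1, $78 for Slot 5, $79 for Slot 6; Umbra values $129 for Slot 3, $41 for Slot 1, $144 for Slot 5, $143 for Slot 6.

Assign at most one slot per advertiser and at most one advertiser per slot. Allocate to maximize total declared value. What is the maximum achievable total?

Maximum total: $532

This is the linear assignment problem.
Optimal: Delta→Slot 1 ($124), Cove→Slot 5 ($132), Kestrel→Slot 3 ($133), Umbra→Slot 6 ($143) — total 124+132+133+143 = $532.
Max-entry greedy (repeatedly take the single best remaining cell) gives $496, worse by 36.
Next-best assignment: Delta→Slot 3, Cove→Slot 5, Kestrel→Slot 1, Umbra→Slot 6 = $499.
Swapping Delta↔Umbra (Delta→Slot 6 $90, Umbra→Slot 1 $41) loses 136.
Checked against all permutations: $532 is optimal.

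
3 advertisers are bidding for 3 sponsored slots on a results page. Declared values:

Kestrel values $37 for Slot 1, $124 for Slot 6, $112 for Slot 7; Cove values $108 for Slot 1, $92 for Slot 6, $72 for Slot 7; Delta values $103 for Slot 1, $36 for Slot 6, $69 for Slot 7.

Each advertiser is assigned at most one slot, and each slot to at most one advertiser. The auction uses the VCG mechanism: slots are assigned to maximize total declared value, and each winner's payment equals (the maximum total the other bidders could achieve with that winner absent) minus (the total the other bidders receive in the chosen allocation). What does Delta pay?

Efficient allocation: Kestrel→Slot 7 ($112), Cove→Slot 6 ($92), Delta→Slot 1 ($103); total welfare W = $307.
Delta receives Slot 1 at value $103, so the others get W − 103 = $204.
Without Delta: best allocation of the remaining 2 bidders over all 3 slots is Kestrel→Slot 6 ($124), Cove→Slot 1 ($108), total $232.
VCG payment = (others' best without Delta) − (others' welfare with Delta) = 232 − 204 = $28.

Delta pays $28.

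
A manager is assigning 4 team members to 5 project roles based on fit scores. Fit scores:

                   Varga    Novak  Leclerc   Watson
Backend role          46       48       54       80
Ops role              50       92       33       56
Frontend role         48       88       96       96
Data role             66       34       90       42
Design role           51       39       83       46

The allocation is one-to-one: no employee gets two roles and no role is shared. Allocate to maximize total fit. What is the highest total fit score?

Max total: 337 pts

Optimal: Varga→Data role (66 pts), Novak→Ops role (92 pts), Leclerc→Design role (83 pts), Watson→Frontend role (96 pts) — total 66+92+83+96 = 337 pts.
Row-greedy (each employee in turn takes its best remaining role) gives 334 pts, worse by 3.
Next-best assignment: Varga→Data role, Novak→Ops role, Leclerc→Frontend role, Watson→Backend role = 334 pts.
Swapping Novak↔Varga (Novak→Data role 34 pts, Varga→Ops role 50 pts) loses 74.
Checked against all permutations: 337 pts is optimal.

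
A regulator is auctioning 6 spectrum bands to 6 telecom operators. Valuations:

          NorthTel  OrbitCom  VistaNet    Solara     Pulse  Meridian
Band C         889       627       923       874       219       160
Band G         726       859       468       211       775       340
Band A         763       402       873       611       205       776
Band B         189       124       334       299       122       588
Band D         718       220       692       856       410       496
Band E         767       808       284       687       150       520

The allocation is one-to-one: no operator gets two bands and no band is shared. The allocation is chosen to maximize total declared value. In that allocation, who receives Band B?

Optimal: NorthTel→Band C ($889M), OrbitCom→Band E ($808M), VistaNet→Band A ($873M), Solara→Band D ($856M), Pulse→Band G ($775M), Meridian→Band B ($588M) — total 889+808+873+856+775+588 = $4789M.
Column-greedy (each band in turn goes to its best remaining operator) gives $3725M, worse by 1064.
Meridian's own top band is Band A ($776M), but forcing Meridian→Band A and reassigning the rest optimally gives only $4438M — worse by 351.

Meridian receives Band B.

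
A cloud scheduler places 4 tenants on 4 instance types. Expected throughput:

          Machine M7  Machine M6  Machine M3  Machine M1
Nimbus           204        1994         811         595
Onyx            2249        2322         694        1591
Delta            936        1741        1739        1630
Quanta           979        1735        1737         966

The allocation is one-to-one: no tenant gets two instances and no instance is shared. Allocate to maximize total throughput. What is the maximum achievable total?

Optimal: Nimbus→Machine M6 (1994 ops/s), Onyx→Machine M7 (2249 ops/s), Delta→Machine M1 (1630 ops/s), Quanta→Machine M3 (1737 ops/s) — total 1994+2249+1630+1737 = 7610 ops/s.
Max-entry greedy (repeatedly take the single best remaining cell) gives 5635 ops/s, worse by 1975.
Next-best assignment: Nimbus→Machine M6, Onyx→Machine M7, Delta→Machine M3, Quanta→Machine M1 = 6948 ops/s.
Swapping Onyx↔Nimbus (Onyx→Machine M6 2322 ops/s, Nimbus→Machine M7 204 ops/s) loses 1717.

Max total: 7610 ops/s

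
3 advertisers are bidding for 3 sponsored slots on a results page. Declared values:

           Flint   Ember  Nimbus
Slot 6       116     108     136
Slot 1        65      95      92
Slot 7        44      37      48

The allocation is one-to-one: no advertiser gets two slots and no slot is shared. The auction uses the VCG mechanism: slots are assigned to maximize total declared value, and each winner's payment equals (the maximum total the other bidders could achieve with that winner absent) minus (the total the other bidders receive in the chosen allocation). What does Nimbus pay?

Efficient allocation: Flint→Slot 7 ($44), Ember→Slot 1 ($95), Nimbus→Slot 6 ($136); total welfare W = $275.
Nimbus receives Slot 6 at value $136, so the others get W − 136 = $139.
Without Nimbus: best allocation of the remaining 2 bidders over all 3 slots is Flint→Slot 6 ($116), Ember→Slot 1 ($95), total $211.
VCG payment = (others' best without Nimbus) − (others' welfare with Nimbus) = 211 − 139 = $72.

Nimbus pays $72.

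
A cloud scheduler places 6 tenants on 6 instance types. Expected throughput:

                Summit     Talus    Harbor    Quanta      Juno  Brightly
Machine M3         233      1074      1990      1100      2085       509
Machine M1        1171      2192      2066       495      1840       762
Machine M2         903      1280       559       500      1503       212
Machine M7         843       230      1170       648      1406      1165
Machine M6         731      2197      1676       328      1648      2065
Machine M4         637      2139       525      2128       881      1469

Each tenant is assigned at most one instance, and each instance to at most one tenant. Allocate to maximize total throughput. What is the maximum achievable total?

This is the linear assignment problem.
Optimal: Summit→Machine M7 (843 ops/s), Talus→Machine M1 (2192 ops/s), Harbor→Machine M3 (1990 ops/s), Quanta→Machine M4 (2128 ops/s), Juno→Machine M2 (1503 ops/s), Brightly→Machine M6 (2065 ops/s) — total 843+2192+1990+2128+1503+2065 = 10721 ops/s.
Column-greedy (each instance in turn goes to its best remaining tenant) gives 10543 ops/s, worse by 178.
Swapping Brightly↔Summit (Brightly→Machine M7 1165 ops/s, Summit→Machine M6 731 ops/s) loses 1012.

Maximum total: 10721 ops/s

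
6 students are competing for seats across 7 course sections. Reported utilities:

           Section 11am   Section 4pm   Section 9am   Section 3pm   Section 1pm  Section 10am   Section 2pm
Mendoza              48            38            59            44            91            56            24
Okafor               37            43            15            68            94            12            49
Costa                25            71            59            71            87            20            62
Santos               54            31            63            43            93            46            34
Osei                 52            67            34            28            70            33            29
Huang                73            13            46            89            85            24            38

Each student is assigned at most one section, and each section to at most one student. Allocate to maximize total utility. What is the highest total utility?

Optimal: Mendoza→Section 10am (56 points), Okafor→Section 1pm (94 points), Costa→Section 2pm (62 points), Santos→Section 9am (63 points), Osei→Section 4pm (67 points), Huang→Section 3pm (89 points) — total 56+94+62+63+67+89 = 431 points.
Max-entry greedy (repeatedly take the single best remaining cell) gives 425 points, worse by 6.
Swapping Osei↔Okafor (Osei→Section 1pm 70 points, Okafor→Section 4pm 43 points) loses 48.

Maximum total: 431 points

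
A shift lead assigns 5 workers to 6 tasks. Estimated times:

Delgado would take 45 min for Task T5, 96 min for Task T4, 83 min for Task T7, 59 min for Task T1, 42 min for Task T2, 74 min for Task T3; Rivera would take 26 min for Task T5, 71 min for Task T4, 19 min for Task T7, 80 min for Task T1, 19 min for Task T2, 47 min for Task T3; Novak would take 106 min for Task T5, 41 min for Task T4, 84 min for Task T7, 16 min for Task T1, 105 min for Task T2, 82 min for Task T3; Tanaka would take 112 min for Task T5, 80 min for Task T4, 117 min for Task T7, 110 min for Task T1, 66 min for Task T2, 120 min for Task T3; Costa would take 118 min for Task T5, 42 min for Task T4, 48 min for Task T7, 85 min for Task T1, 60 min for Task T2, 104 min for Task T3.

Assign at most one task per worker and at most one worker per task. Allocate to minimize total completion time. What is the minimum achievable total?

Minimum total: 188 min

Optimal: Delgado→Task T5 (45 min), Rivera→Task T7 (19 min), Novak→Task T1 (16 min), Tanaka→Task T2 (66 min), Costa→Task T4 (42 min) — total 45+19+16+66+42 = 188 min.
Column-greedy (each task in turn goes to its cheapest remaining worker) gives 240 min, worse by 52.
Swapping Costa↔Delgado (Costa→Task T5 118 min, Delgado→Task T4 96 min) adds 127.
Every other assignment is strictly worse.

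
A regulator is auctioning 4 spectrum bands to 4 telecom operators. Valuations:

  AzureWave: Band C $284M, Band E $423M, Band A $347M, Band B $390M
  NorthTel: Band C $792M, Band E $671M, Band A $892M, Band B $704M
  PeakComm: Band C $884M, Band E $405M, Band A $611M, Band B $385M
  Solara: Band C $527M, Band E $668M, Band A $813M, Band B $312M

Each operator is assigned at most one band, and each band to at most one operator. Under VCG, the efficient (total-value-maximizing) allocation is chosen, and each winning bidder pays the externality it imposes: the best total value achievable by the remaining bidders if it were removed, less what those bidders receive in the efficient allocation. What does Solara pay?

Efficient allocation: AzureWave→Band B ($390M), NorthTel→Band A ($892M), PeakComm→Band C ($884M), Solara→Band E ($668M); total welfare W = $2834M.
Solara receives Band E at value $668M, so the others get W − 668 = $2166M.
Without Solara: best allocation of the remaining 3 bidders over all 4 bands is AzureWave→Band E ($423M), NorthTel→Band A ($892M), PeakComm→Band C ($884M), total $2199M.
VCG payment = (others' best without Solara) − (others' welfare with Solara) = 2199 − 2166 = $33M.

Solara pays $33M.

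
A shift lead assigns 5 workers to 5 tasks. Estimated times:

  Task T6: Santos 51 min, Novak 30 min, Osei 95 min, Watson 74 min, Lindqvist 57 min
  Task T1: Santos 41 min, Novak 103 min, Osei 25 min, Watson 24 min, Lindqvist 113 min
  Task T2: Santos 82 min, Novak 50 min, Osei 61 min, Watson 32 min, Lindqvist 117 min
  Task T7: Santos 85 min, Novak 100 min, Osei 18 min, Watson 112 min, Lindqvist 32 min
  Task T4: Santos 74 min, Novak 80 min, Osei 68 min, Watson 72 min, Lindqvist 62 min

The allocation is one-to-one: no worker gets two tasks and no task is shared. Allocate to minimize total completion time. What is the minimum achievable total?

Minimum total: 183 min

Optimal: Santos→Task T1 (41 min), Novak→Task T6 (30 min), Osei→Task T7 (18 min), Watson→Task T2 (32 min), Lindqvist→Task T4 (62 min) — total 41+30+18+32+62 = 183 min.
Column-greedy (each task in turn goes to its cheapest remaining worker) gives 221 min, worse by 38.
Next-best assignment: Santos→Task T4, Novak→Task T6, Osei→Task T1, Watson→Task T2, Lindqvist→Task T7 = 193 min.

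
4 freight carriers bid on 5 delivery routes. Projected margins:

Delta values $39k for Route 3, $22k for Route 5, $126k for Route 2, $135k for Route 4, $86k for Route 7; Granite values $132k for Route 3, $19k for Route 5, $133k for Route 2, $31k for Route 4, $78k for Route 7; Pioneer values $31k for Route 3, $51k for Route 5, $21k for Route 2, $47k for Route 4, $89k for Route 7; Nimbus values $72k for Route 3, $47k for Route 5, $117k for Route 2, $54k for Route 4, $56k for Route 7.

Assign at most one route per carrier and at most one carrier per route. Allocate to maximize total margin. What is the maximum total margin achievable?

This is the linear assignment problem.
Optimal: Delta→Route 4 ($135k), Granite→Route 3 ($132k), Pioneer→Route 7 ($89k), Nimbus→Route 2 ($117k) — total 135+132+89+117 = $473k.
Next-best assignment: Delta→Route 4, Granite→Route 3, Pioneer→Route 5, Nimbus→Route 2 = $435k.
Swapping Nimbus↔Pioneer (Nimbus→Route 7 $56k, Pioneer→Route 2 $21k) loses 129.

Maximum total: $473k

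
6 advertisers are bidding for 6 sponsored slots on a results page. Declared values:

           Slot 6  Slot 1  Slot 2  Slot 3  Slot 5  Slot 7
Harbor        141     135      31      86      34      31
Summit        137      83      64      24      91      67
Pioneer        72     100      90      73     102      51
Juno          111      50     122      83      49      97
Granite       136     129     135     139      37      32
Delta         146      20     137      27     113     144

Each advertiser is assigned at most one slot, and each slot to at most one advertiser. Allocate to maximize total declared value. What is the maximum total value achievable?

Max total: $779

Optimal: Harbor→Slot 1 ($135), Summit→Slot 6 ($137), Pioneer→Slot 5 ($102), Juno→Slot 2 ($122), Granite→Slot 3 ($139), Delta→Slot 7 ($144) — total 135+137+102+122+139+144 = $779.
Max-entry greedy (repeatedly take the single best remaining cell) gives $711, worse by 68.
Next-best assignment: Harbor→Slot 1, Summit→Slot 6, Pioneer→Slot 5, Juno→Slot 7, Granite→Slot 3, Delta→Slot 2 = $747.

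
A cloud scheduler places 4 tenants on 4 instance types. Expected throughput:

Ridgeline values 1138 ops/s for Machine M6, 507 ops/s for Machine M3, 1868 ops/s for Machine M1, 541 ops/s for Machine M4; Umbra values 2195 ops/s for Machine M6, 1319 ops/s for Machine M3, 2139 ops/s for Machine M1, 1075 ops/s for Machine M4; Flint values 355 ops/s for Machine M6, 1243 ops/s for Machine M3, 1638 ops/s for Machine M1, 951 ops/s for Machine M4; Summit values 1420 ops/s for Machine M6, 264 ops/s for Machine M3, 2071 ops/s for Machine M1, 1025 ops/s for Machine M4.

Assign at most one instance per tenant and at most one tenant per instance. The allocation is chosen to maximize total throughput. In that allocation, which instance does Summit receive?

This is the linear assignment problem.
Optimal: Ridgeline→Machine M1 (1868 ops/s), Umbra→Machine M6 (2195 ops/s), Flint→Machine M3 (1243 ops/s), Summit→Machine M4 (1025 ops/s) — total 1868+2195+1243+1025 = 6331 ops/s.
Column-greedy (each instance in turn goes to its best remaining tenant) gives 6050 ops/s, worse by 281.
Every other assignment is strictly worse.
Summit's own top instance is Machine M1 (2071 ops/s), but forcing Summit→Machine M1 and reassigning the rest optimally gives only 6050 ops/s — worse by 281.

Summit receives Machine M4.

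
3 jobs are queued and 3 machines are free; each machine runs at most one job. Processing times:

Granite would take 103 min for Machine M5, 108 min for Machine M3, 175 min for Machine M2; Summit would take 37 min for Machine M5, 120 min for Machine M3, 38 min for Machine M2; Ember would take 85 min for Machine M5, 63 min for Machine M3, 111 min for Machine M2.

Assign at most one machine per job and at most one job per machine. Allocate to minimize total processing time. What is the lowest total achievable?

Minimum total: 204 min

Optimal: Granite→Machine M5 (103 min), Summit→Machine M2 (38 min), Ember→Machine M3 (63 min) — total 103+38+63 = 204 min.
No other one-to-one assignment undercuts 204 min.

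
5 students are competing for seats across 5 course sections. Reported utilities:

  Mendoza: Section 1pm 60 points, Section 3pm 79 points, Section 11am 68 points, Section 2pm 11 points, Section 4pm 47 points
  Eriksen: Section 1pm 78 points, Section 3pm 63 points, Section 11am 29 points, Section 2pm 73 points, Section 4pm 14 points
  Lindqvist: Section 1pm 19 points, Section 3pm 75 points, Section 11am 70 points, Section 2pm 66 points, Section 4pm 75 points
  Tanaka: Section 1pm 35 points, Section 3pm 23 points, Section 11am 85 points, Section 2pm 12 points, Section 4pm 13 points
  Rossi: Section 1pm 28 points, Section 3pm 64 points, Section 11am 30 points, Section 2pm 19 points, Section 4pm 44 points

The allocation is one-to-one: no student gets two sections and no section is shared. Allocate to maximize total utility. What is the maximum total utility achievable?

Maximum total: 357 points

Treat this as an assignment problem: match each student to one section.
Optimal: Mendoza→Section 1pm (60 points), Eriksen→Section 2pm (73 points), Lindqvist→Section 4pm (75 points), Tanaka→Section 11am (85 points), Rossi→Section 3pm (64 points) — total 60+73+75+85+64 = 357 points.
Column-greedy (each section in turn goes to its best remaining student) gives 352 points, worse by 5.
No other one-to-one assignment exceeds 357 points.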